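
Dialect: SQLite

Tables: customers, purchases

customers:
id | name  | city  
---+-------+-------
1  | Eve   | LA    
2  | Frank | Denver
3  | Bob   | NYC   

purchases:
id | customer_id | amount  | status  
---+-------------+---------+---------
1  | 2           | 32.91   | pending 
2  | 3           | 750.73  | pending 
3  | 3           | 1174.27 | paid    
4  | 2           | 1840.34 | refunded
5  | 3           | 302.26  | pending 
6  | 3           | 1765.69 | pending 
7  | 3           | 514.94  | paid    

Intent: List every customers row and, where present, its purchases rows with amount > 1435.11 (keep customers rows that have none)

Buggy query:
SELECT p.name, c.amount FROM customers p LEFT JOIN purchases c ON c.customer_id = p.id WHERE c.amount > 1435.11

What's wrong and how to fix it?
Bug: Filtering c.amount in WHERE discards the NULL rows produced by LEFT JOIN, turning it into an inner join

Fix: Put 'c.amount > 1435.11' in the JOIN's ON clause instead of WHERE

Corrected query:
SELECT p.name, c.amount FROM customers p LEFT JOIN purchases c ON c.customer_id = p.id AND c.amount > 1435.11

Result:
name  | amount 
------+--------
Eve   | NULL   
Frank | 1840.34
Bob   | 1765.69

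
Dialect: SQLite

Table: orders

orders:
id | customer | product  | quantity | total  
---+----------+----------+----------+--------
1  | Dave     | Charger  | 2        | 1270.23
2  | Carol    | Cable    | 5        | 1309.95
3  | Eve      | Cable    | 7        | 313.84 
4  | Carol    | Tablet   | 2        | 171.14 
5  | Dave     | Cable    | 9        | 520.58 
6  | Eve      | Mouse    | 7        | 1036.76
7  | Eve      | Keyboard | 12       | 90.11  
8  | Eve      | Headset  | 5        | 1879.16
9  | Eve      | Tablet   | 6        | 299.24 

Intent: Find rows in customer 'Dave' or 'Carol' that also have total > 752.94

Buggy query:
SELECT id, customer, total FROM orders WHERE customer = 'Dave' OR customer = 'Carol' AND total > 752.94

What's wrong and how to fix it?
Bug: Without parentheses, AND is evaluated before OR, so the total filter only applies to the 'Carol' branch

Fix: Group the OR with parentheses (or use IN), then AND the threshold

Corrected query:
SELECT id, customer, total FROM orders WHERE (customer = 'Dave' OR customer = 'Carol') AND total > 752.94

Result:
id | customer | total  
---+----------+--------
1  | Dave     | 1270.23
2  | Carol    | 1309.95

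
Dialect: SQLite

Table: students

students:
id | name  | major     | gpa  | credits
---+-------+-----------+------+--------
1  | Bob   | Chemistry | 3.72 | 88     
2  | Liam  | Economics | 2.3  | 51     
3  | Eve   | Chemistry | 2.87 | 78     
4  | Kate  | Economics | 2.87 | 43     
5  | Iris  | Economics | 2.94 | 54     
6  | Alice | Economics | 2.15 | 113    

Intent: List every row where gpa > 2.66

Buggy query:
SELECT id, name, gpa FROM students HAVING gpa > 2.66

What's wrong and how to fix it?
Bug: HAVING filters the output of aggregation, but this query has no GROUP BY and no aggregate functions, so SQLite rejects it (HAVING clause on a non-aggregate query); the condition here is per row

Fix: Replace HAVING with WHERE since the condition applies to individual rows

Corrected query:
SELECT id, name, gpa FROM students WHERE gpa > 2.66

Result:
id | name | gpa 
---+------+-----
1  | Bob  | 3.72
3  | Eve  | 2.87
4  | Kate | 2.87
5  | Iris | 2.94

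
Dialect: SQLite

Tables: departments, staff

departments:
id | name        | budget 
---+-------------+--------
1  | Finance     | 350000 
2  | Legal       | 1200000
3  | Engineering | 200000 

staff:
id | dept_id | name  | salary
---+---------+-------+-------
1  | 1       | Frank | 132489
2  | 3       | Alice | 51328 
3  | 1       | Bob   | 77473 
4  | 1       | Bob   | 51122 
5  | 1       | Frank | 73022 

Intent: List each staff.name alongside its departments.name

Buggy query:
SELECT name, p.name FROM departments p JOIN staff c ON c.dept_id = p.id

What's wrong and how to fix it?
Bug: Both tables have a 'name' column; the unqualified reference is ambiguous

Fix: Prefix ambiguous columns with the table alias

Corrected query:
SELECT c.name, p.name FROM departments p JOIN staff c ON c.dept_id = p.id

Result:
name  | name       
------+------------
Frank | Finance    
Alice | Engineering
Bob   | Finance    
Bob   | Finance    
Frank | Finance    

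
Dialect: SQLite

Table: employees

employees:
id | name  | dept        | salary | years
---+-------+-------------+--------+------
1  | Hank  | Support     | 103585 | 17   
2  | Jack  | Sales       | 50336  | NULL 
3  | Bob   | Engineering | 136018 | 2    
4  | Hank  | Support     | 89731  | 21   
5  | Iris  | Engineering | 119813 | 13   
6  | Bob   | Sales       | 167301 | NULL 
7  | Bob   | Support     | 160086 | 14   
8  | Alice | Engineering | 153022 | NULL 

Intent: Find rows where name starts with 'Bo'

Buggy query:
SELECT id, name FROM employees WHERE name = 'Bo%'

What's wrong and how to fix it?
Bug: '=' compares the literal string including the % character; pattern matching needs LIKE

Fix: Use LIKE for wildcard pattern matching

Corrected query:
SELECT id, name FROM employees WHERE name LIKE 'Bo%'

Result:
id | name
---+-----
3  | Bob 
6  | Bob 
7  | Bob 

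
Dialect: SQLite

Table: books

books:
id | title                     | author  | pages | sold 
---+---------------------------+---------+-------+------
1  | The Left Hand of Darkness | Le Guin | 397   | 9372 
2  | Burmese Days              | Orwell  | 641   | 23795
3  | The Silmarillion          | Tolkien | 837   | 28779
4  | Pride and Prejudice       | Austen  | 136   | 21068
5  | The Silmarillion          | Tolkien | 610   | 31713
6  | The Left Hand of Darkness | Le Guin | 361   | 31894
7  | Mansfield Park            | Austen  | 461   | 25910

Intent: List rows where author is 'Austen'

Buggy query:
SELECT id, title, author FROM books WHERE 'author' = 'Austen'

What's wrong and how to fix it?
Bug: 'author' in single quotes is a string literal, not the column; the comparison is literal-vs-literal and never true

Fix: Remove the quotes around the column name (or use double quotes for an identifier)

Corrected query:
SELECT id, title, author FROM books WHERE author = 'Austen'

Result:
id | title               | author
---+---------------------+-------
4  | Pride and Prejudice | Austen
7  | Mansfield Park      | Austen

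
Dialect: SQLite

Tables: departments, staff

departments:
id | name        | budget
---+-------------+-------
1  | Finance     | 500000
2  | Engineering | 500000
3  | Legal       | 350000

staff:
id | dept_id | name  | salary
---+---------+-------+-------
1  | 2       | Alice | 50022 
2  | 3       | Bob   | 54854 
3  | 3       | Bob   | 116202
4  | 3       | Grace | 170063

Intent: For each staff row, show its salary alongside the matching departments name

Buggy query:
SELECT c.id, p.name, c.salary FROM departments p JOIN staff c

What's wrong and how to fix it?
Bug: JOIN with no ON clause produces a cartesian product; every staff row pairs with every departments row

Fix: Add ON c.dept_id = p.id to the JOIN

Corrected query:
SELECT c.id, p.name, c.salary FROM departments p JOIN staff c ON c.dept_id = p.id

Result:
id | name        | salary
---+-------------+-------
1  | Engineering | 50022 
2  | Legal       | 54854 
3  | Legal       | 116202
4  | Legal       | 170063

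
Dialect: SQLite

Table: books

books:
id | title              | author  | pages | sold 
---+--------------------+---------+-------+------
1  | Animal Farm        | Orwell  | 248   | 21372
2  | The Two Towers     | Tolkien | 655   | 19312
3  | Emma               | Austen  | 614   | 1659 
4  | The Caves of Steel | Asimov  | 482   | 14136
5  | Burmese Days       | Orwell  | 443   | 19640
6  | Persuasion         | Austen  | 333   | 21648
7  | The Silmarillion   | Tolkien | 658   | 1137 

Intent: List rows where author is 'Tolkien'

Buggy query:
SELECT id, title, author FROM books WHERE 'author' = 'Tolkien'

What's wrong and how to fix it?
Bug: 'author' in single quotes is a string literal, not the column; the comparison is literal-vs-literal and never true

Fix: Reference the column as author without single quotes

Corrected query:
SELECT id, title, author FROM books WHERE author = 'Tolkien'

Result:
id | title            | author 
---+------------------+--------
2  | The Two Towers   | Tolkien
7  | The Silmarillion | Tolkien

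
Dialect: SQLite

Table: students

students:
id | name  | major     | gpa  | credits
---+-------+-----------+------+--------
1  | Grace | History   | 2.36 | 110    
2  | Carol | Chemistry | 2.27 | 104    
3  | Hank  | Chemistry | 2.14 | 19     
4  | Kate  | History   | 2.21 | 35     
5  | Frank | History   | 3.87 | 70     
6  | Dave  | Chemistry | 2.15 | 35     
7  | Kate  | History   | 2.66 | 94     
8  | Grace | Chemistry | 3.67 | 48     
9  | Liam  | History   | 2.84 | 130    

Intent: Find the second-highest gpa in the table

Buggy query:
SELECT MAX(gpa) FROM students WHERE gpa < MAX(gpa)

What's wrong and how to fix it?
Bug: MAX(gpa) on the right of the comparison is an aggregate-in-WHERE error

Fix: Put the inner MAX in a scalar subquery

Corrected query:
SELECT MAX(gpa) FROM students WHERE gpa < (SELECT MAX(gpa) FROM students)

Result:
MAX(gpa)
--------
3.67    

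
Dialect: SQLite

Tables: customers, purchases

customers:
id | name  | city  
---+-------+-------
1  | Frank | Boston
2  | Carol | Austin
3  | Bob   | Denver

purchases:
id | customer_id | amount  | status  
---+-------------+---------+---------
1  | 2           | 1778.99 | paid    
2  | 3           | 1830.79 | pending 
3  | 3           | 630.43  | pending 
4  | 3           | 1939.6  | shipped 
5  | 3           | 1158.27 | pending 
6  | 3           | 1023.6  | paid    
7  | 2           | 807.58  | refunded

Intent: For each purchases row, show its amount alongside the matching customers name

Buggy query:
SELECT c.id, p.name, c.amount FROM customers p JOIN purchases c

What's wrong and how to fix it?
Bug: JOIN with no ON clause produces a cartesian product; every purchases row pairs with every customers row

Fix: Add ON c.customer_id = p.id to the JOIN

Corrected query:
SELECT c.id, p.name, c.amount FROM customers p JOIN purchases c ON c.customer_id = p.id

Result:
id | name  | amount 
---+-------+--------
1  | Carol | 1778.99
2  | Bob   | 1830.79
3  | Bob   | 630.43 
4  | Bob   | 1939.6 
5  | Bob   | 1158.27
6  | Bob   | 1023.6 
7  | Carol | 807.58 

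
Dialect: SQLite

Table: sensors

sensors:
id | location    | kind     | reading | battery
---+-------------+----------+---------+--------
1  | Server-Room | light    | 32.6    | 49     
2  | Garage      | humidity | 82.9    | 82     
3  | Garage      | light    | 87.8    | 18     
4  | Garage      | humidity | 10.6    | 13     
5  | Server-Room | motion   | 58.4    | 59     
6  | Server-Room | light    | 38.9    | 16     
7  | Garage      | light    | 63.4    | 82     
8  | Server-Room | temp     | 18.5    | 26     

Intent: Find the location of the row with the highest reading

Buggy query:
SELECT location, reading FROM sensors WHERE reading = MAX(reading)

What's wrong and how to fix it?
Bug: MAX(reading) is an aggregate and cannot be used directly in WHERE

Fix: Use a subquery: WHERE reading = (SELECT MAX(reading) FROM sensors)

Corrected query:
SELECT location, reading FROM sensors WHERE reading = (SELECT MAX(reading) FROM sensors)

Result:
location | reading
---------+--------
Garage   | 87.8   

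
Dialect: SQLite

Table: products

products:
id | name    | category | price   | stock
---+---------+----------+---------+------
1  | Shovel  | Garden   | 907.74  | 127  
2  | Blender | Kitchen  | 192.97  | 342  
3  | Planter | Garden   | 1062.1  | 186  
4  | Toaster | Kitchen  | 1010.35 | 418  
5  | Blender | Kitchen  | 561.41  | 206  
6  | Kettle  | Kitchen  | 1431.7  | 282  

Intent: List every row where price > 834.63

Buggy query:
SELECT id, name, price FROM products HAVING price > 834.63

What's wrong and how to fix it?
Bug: HAVING filters the output of aggregation, but this query has no GROUP BY and no aggregate functions, so SQLite rejects it (HAVING clause on a non-aggregate query); the condition here is per row

Fix: Replace HAVING with WHERE since the condition applies to individual rows

Corrected query:
SELECT id, name, price FROM products WHERE price > 834.63

Result:
id | name    | price  
---+---------+--------
1  | Shovel  | 907.74 
3  | Planter | 1062.1 
4  | Toaster | 1010.35
6  | Kettle  | 1431.7 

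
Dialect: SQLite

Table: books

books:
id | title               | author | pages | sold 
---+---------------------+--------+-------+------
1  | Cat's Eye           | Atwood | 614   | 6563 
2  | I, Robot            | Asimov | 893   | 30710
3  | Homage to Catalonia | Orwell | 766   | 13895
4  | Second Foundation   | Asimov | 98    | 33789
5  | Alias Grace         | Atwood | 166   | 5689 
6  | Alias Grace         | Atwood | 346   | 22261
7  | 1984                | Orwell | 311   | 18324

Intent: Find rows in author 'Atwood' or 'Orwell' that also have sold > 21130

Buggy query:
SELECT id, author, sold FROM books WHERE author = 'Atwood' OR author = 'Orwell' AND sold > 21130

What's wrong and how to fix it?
Bug: AND binds tighter than OR, so this parses as author = 'Atwood' OR (author = 'Orwell' AND sold > 21130)

Fix: Add parentheses around the OR so the AND applies to both alternatives

Corrected query:
SELECT id, author, sold FROM books WHERE (author = 'Atwood' OR author = 'Orwell') AND sold > 21130

Result:
id | author | sold 
---+--------+------
6  | Atwood | 22261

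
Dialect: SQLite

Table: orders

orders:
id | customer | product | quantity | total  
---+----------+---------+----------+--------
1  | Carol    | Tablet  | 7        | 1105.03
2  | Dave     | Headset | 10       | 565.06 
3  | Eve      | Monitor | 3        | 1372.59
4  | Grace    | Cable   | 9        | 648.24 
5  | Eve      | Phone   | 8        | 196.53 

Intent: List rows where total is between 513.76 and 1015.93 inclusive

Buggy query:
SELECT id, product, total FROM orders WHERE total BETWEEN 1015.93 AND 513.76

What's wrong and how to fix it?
Bug: The bounds are reversed; BETWEEN a AND b requires a <= b to match anything

Fix: Swap the bounds so the smaller value comes first

Corrected query:
SELECT id, product, total FROM orders WHERE total BETWEEN 513.76 AND 1015.93

Result:
id | product | total 
---+---------+-------
2  | Headset | 565.06
4  | Cable   | 648.24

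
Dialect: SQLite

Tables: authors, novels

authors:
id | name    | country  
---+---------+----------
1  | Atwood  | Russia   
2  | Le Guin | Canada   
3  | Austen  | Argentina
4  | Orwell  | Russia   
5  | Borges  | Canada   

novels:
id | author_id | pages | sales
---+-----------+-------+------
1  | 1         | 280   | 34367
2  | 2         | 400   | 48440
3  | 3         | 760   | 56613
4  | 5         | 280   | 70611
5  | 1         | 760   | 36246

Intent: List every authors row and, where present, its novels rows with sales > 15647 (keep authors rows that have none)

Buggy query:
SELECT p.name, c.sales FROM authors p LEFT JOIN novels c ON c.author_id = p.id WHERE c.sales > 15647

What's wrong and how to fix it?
Bug: Filtering c.sales in WHERE discards the NULL rows produced by LEFT JOIN, turning it into an inner join

Fix: Move the right-table condition into the ON clause so unmatched parents are kept

Corrected query:
SELECT p.name, c.sales FROM authors p LEFT JOIN novels c ON c.author_id = p.id AND c.sales > 15647

Result:
name    | sales
--------+------
Atwood  | 34367
Atwood  | 36246
Le Guin | 48440
Austen  | 56613
Orwell  | NULL 
Borges  | 70611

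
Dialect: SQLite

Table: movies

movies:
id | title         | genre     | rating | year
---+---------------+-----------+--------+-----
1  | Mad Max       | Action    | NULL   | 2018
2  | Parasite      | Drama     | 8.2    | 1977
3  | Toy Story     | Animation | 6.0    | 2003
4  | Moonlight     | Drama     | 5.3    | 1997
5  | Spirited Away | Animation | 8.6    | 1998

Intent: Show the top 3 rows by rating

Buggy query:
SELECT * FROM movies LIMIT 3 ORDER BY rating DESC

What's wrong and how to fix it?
Bug: ORDER BY cannot follow LIMIT; LIMIT is the final clause

Fix: Swap the clauses: ORDER BY first, then LIMIT

Corrected query:
SELECT * FROM movies ORDER BY rating DESC LIMIT 3

Result:
id | title         | genre     | rating | year
---+---------------+-----------+--------+-----
5  | Spirited Away | Animation | 8.6    | 1998
2  | Parasite      | Drama     | 8.2    | 1977
3  | Toy Story     | Animation | 6      | 2003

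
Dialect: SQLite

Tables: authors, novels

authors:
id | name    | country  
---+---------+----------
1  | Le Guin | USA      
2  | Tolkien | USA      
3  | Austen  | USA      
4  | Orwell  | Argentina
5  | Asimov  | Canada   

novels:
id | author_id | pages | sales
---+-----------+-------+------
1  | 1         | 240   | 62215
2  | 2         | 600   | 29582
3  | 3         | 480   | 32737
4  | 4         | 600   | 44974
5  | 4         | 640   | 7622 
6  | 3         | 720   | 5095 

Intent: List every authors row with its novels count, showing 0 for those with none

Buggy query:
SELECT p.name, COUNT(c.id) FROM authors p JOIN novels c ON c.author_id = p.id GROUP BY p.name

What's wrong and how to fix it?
Bug: An inner join excludes parents with zero children

Fix: Use LEFT JOIN so parents without children still appear (COUNT(c.id) gives 0)

Corrected query:
SELECT p.name, COUNT(c.id) FROM authors p LEFT JOIN novels c ON c.author_id = p.id GROUP BY p.name

Result:
name    | COUNT(c.id)
--------+------------
Asimov  | 0          
Austen  | 2          
Le Guin | 1          
Orwell  | 2          
Tolkien | 1          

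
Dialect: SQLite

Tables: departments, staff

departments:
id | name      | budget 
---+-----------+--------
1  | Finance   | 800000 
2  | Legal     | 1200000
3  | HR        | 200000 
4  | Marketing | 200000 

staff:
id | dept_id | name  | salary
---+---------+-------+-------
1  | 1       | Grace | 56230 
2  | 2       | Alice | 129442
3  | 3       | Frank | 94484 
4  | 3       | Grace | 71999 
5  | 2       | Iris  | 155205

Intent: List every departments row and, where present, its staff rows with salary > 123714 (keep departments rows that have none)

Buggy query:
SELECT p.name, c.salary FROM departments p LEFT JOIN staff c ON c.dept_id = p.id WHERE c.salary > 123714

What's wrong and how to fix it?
Bug: Filtering c.salary in WHERE discards the NULL rows produced by LEFT JOIN, turning it into an inner join

Fix: Move the right-table condition into the ON clause so unmatched parents are kept

Corrected query:
SELECT p.name, c.salary FROM departments p LEFT JOIN staff c ON c.dept_id = p.id AND c.salary > 123714

Result:
name      | salary
----------+-------
Finance   | NULL  
Legal     | 129442
Legal     | 155205
HR        | NULL  
Marketing | NULL  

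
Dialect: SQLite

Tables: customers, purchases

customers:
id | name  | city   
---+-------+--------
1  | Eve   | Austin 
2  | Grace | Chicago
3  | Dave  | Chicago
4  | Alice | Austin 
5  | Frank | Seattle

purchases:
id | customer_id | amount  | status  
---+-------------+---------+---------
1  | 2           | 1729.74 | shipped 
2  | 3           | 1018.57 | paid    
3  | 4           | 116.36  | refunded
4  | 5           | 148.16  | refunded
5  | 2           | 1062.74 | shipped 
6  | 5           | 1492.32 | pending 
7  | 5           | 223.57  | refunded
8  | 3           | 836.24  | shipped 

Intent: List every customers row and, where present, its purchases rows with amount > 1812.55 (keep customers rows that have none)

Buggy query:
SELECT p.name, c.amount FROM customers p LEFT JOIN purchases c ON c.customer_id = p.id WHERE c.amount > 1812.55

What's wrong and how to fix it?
Bug: Filtering c.amount in WHERE discards the NULL rows produced by LEFT JOIN, turning it into an inner join

Fix: Move the right-table condition into the ON clause so unmatched parents are kept

Corrected query:
SELECT p.name, c.amount FROM customers p LEFT JOIN purchases c ON c.customer_id = p.id AND c.amount > 1812.55

Result:
name  | amount
------+-------
Eve   | NULL  
Grace | NULL  
Dave  | NULL  
Alice | NULL  
Frank | NULL  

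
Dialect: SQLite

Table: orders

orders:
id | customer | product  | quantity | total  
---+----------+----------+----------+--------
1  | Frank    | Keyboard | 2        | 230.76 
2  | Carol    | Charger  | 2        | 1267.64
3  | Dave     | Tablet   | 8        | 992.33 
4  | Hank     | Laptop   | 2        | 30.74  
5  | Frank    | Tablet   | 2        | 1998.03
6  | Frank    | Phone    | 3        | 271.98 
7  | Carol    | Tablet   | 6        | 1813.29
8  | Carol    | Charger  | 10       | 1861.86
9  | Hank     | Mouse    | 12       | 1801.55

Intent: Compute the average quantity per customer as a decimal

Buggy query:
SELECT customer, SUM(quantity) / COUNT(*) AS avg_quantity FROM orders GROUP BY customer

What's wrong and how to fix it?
Bug: SUM(quantity) and COUNT(*) are both integers; the division truncates the fractional part

Fix: Cast one side to REAL so the division keeps the fractional part

Corrected query:
SELECT customer, SUM(quantity) * 1.0 / COUNT(*) AS avg_quantity FROM orders GROUP BY customer

Result:
customer | avg_quantity
---------+-------------
Carol    | 6           
Dave     | 8           
Frank    | 2.333333    
Hank     | 7           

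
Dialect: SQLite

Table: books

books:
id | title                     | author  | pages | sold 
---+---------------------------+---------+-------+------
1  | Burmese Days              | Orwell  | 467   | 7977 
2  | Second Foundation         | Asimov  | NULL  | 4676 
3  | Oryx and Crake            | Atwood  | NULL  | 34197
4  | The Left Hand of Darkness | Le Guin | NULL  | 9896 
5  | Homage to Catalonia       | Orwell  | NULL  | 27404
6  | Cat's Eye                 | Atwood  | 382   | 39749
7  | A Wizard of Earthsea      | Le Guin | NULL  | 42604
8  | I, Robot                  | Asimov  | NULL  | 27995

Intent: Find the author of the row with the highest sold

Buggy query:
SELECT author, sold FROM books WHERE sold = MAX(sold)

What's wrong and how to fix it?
Bug: MAX(sold) is an aggregate and cannot be used directly in WHERE

Fix: Wrap MAX in a scalar subquery so WHERE compares against a single value

Corrected query:
SELECT author, sold FROM books WHERE sold = (SELECT MAX(sold) FROM books)

Result:
author  | sold 
--------+------
Le Guin | 42604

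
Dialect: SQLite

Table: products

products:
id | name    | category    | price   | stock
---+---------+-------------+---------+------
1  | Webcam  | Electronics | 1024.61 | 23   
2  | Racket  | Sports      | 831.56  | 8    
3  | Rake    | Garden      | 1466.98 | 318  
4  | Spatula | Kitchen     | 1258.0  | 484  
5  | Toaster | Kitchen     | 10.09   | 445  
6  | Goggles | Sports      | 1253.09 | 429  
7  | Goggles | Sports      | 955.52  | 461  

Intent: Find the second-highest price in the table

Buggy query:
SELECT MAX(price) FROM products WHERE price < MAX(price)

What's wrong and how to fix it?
Bug: The inner MAX is an aggregate inside WHERE, which is not allowed

Fix: Compute the overall MAX in a subquery, then take MAX of rows below it

Corrected query:
SELECT MAX(price) FROM products WHERE price < (SELECT MAX(price) FROM products)

Result:
MAX(price)
----------
1258      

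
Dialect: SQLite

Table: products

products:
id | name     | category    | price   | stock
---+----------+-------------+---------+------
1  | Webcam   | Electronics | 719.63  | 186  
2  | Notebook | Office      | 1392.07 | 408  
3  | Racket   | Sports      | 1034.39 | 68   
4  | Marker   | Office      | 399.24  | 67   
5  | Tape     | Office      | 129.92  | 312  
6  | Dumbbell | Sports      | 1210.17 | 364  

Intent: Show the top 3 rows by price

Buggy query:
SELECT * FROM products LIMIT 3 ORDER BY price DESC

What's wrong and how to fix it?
Bug: LIMIT must come after ORDER BY

Fix: Swap the clauses: ORDER BY first, then LIMIT

Corrected query:
SELECT * FROM products ORDER BY price DESC LIMIT 3

Result:
id | name     | category | price   | stock
---+----------+----------+---------+------
2  | Notebook | Office   | 1392.07 | 408  
6  | Dumbbell | Sports   | 1210.17 | 364  
3  | Racket   | Sports   | 1034.39 | 68   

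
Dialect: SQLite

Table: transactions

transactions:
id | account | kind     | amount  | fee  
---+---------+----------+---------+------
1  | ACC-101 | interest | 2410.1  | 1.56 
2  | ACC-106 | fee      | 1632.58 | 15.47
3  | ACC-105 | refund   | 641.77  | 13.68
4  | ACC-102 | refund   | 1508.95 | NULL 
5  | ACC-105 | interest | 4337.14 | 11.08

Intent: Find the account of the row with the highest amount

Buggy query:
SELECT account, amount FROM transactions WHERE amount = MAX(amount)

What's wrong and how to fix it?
Bug: WHERE is evaluated per row; an aggregate over the whole table isn't defined there

Fix: Use a subquery: WHERE amount = (SELECT MAX(amount) FROM transactions)

Corrected query:
SELECT account, amount FROM transactions WHERE amount = (SELECT MAX(amount) FROM transactions)

Result:
account | amount 
--------+--------
ACC-105 | 4337.14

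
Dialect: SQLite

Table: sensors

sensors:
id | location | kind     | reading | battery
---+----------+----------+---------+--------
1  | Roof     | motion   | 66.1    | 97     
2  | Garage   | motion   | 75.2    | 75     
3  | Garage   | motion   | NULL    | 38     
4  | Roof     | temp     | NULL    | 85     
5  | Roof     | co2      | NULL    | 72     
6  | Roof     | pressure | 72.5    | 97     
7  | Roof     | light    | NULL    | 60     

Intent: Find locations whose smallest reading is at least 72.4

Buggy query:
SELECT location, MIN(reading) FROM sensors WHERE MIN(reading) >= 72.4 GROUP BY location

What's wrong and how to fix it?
Bug: Aggregates like MIN are computed per group after WHERE runs

Fix: Use HAVING for the per-group MIN condition

Corrected query:
SELECT location, MIN(reading) FROM sensors GROUP BY location HAVING MIN(reading) >= 72.4

Result:
location | MIN(reading)
---------+-------------
Garage   | 75.2        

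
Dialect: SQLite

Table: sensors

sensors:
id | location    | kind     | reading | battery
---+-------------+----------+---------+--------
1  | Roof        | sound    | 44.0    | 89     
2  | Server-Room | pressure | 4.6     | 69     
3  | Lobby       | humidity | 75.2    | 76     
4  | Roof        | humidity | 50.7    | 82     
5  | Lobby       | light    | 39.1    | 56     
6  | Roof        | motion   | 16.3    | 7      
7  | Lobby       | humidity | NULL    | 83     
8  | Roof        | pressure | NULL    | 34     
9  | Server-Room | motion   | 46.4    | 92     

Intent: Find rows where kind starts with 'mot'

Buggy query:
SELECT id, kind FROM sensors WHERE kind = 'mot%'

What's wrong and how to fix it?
Bug: '=' compares the literal string including the % character; pattern matching needs LIKE

Fix: Replace '=' with LIKE so 'mot%' is treated as a pattern

Corrected query:
SELECT id, kind FROM sensors WHERE kind LIKE 'mot%'

Result:
id | kind  
---+-------
6  | motion
9  | motion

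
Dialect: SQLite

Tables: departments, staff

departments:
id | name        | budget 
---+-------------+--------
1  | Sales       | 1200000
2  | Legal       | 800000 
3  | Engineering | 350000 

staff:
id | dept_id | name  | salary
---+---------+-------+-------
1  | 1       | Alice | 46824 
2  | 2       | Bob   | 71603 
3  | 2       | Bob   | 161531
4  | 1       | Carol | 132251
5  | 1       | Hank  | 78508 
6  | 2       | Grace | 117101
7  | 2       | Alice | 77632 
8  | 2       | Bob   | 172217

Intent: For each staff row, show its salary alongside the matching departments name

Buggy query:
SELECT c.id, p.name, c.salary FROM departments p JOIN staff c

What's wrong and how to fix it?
Bug: Missing join condition: each staff row is matched to all departments rows instead of just its own

Fix: Specify the join condition linking the foreign key to the parent id

Corrected query:
SELECT c.id, p.name, c.salary FROM departments p JOIN staff c ON c.dept_id = p.id

Result:
id | name  | salary
---+-------+-------
1  | Sales | 46824 
2  | Legal | 71603 
3  | Legal | 161531
4  | Sales | 132251
5  | Sales | 78508 
6  | Legal | 117101
7  | Legal | 77632 
8  | Legal | 172217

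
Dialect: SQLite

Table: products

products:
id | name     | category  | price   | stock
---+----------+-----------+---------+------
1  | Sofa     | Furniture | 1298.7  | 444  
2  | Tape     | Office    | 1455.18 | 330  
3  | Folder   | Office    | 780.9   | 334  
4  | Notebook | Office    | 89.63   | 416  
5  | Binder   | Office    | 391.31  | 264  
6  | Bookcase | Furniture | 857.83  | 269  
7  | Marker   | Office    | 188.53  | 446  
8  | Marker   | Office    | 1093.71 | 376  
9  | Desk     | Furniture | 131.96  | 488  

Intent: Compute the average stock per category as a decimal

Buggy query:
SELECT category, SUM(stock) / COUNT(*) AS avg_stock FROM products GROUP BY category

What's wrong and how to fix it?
Bug: Both operands are integers, so '/' performs integer division and truncates

Fix: Multiply by 1.0 (or CAST to REAL) to force floating-point division

Corrected query:
SELECT category, SUM(stock) * 1.0 / COUNT(*) AS avg_stock FROM products GROUP BY category

Result:
category  | avg_stock 
----------+-----------
Furniture | 400.333333
Office    | 361       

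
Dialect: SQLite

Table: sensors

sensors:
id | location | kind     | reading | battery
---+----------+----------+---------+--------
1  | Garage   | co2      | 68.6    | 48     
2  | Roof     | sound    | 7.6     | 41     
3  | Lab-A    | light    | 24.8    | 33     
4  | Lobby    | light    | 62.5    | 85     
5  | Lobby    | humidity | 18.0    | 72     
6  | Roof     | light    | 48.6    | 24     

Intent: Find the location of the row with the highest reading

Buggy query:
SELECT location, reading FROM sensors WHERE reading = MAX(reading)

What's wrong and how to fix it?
Bug: MAX(reading) is an aggregate and cannot be used directly in WHERE

Fix: Wrap MAX in a scalar subquery so WHERE compares against a single value

Corrected query:
SELECT location, reading FROM sensors WHERE reading = (SELECT MAX(reading) FROM sensors)

Result:
location | reading
---------+--------
Garage   | 68.6   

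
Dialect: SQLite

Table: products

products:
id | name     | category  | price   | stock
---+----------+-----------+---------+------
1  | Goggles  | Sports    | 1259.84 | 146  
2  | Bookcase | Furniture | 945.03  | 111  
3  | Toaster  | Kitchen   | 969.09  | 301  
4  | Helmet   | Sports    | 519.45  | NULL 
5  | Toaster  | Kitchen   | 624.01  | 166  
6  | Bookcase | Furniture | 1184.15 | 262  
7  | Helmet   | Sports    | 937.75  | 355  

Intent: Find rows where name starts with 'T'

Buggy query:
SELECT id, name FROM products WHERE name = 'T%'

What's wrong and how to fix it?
Bug: '=' compares the literal string including the % character; pattern matching needs LIKE

Fix: Use LIKE for wildcard pattern matching

Corrected query:
SELECT id, name FROM products WHERE name LIKE 'T%'

Result:
id | name   
---+--------
3  | Toaster
5  | Toaster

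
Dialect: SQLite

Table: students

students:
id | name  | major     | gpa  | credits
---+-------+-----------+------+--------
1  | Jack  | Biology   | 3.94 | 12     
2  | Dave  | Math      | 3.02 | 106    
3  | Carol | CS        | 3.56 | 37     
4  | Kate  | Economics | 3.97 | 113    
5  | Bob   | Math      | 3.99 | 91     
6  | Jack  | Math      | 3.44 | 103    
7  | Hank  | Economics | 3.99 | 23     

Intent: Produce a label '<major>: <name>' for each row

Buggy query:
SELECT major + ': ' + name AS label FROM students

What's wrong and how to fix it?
Bug: '+' is numeric addition; on text columns SQLite converts them to 0 instead of concatenating

Fix: Use the || operator for string concatenation

Corrected query:
SELECT major || ': ' || name AS label FROM students

Result:
label          
---------------
Biology: Jack  
Math: Dave     
CS: Carol      
Economics: Kate
Math: Bob      
Math: Jack     
Economics: Hank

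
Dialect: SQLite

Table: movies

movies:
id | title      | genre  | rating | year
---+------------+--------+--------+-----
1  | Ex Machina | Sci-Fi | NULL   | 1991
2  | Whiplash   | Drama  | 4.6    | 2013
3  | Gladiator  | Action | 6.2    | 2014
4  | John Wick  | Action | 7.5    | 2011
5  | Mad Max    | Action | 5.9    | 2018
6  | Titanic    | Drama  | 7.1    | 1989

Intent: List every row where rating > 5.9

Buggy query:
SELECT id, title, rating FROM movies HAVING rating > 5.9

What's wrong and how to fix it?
Bug: This is a non-aggregate query (no GROUP BY, no aggregates), so in SQLite the HAVING clause is invalid here; a row-level condition belongs in WHERE

Fix: Replace HAVING with WHERE since the condition applies to individual rows

Corrected query:
SELECT id, title, rating FROM movies WHERE rating > 5.9

Result:
id | title     | rating
---+-----------+-------
3  | Gladiator | 6.2   
4  | John Wick | 7.5   
6  | Titanic   | 7.1   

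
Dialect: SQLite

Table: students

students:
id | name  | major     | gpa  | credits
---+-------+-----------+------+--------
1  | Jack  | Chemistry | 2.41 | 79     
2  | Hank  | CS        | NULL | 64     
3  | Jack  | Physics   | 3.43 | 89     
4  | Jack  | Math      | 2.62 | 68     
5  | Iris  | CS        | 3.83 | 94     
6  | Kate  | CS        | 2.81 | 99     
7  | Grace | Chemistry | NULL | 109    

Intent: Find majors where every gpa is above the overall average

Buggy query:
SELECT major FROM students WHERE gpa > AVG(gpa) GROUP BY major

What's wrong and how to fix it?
Bug: AVG() is an aggregate; it can't sit directly in WHERE

Fix: Use a subquery for AVG and a HAVING MIN(...) filter so the condition holds for every row in the group

Corrected query:
SELECT major FROM students GROUP BY major HAVING MIN(gpa) > (SELECT AVG(gpa) FROM students)

Result:
major  
-------
Physics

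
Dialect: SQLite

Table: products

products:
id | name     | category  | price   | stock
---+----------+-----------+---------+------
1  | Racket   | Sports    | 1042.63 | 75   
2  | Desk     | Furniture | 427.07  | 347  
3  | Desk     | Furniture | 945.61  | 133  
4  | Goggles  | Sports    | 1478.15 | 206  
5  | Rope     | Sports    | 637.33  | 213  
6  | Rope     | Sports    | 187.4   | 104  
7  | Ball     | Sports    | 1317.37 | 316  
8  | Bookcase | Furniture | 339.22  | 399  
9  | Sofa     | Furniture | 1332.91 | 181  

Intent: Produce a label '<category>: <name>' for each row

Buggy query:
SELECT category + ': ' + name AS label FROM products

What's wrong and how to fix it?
Bug: '+' is numeric addition; on text columns SQLite converts them to 0 instead of concatenating

Fix: Replace + with || to concatenate text

Corrected query:
SELECT category || ': ' || name AS label FROM products

Result:
label              
-------------------
Sports: Racket     
Furniture: Desk    
Furniture: Desk    
Sports: Goggles    
Sports: Rope       
Sports: Rope       
Sports: Ball       
Furniture: Bookcase
Furniture: Sofa    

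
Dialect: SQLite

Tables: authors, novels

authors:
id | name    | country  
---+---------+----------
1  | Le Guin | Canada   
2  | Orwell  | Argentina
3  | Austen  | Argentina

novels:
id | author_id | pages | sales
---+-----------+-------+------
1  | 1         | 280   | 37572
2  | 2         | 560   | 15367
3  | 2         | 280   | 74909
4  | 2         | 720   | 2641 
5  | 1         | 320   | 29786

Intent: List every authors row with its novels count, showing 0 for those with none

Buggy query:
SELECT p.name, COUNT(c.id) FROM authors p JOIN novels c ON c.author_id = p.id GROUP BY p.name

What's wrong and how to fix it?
Bug: An inner join excludes parents with zero children

Fix: Switch to LEFT JOIN to retain unmatched parent rows

Corrected query:
SELECT p.name, COUNT(c.id) FROM authors p LEFT JOIN novels c ON c.author_id = p.id GROUP BY p.name

Result:
name    | COUNT(c.id)
--------+------------
Austen  | 0          
Le Guin | 2          
Orwell  | 3          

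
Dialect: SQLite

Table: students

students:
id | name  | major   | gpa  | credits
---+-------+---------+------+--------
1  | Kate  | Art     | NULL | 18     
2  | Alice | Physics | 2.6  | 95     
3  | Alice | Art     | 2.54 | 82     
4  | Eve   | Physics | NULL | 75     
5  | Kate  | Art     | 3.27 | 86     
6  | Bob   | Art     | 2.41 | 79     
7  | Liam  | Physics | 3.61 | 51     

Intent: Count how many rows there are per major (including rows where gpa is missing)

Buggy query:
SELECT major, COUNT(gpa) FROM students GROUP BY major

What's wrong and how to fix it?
Bug: COUNT(gpa) skips NULLs, so groups with missing gpa are undercounted

Fix: Use COUNT(*) to count all rows regardless of NULL

Corrected query:
SELECT major, COUNT(*) FROM students GROUP BY major

Result:
major   | COUNT(*)
--------+---------
Art     | 4       
Physics | 3       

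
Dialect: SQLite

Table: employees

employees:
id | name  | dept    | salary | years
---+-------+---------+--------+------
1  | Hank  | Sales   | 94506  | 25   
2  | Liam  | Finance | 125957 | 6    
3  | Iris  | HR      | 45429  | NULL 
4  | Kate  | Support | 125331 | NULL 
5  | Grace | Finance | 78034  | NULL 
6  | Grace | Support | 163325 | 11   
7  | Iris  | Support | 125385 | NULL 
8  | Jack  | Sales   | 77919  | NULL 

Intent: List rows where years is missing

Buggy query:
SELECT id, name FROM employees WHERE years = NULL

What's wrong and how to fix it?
Bug: '= NULL' is always unknown in SQL three-valued logic, so no rows match

Fix: Use IS NULL to test for NULL

Corrected query:
SELECT id, name FROM employees WHERE years IS NULL

Result:
id | name 
---+------
3  | Iris 
4  | Kate 
5  | Grace
7  | Iris 
8  | Jack 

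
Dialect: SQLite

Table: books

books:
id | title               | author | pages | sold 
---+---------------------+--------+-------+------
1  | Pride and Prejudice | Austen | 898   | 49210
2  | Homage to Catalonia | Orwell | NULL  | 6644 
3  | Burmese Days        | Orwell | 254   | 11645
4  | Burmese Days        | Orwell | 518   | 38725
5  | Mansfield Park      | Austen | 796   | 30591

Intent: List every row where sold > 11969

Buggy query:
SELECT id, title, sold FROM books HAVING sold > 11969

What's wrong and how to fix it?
Bug: HAVING filters the output of aggregation, but this query has no GROUP BY and no aggregate functions, so SQLite rejects it (HAVING clause on a non-aggregate query); the condition here is per row

Fix: Replace HAVING with WHERE since the condition applies to individual rows

Corrected query:
SELECT id, title, sold FROM books WHERE sold > 11969

Result:
id | title               | sold 
---+---------------------+------
1  | Pride and Prejudice | 49210
4  | Burmese Days        | 38725
5  | Mansfield Park      | 30591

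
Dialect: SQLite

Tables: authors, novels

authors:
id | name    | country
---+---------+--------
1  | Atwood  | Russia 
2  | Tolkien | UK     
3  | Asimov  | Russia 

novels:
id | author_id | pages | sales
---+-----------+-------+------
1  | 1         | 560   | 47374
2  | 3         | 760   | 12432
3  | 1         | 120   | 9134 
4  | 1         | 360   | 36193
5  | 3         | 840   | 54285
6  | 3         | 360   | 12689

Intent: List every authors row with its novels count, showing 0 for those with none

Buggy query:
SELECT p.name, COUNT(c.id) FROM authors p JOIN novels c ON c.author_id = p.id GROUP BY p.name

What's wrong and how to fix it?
Bug: An inner join excludes parents with zero children

Fix: Switch to LEFT JOIN to retain unmatched parent rows

Corrected query:
SELECT p.name, COUNT(c.id) FROM authors p LEFT JOIN novels c ON c.author_id = p.id GROUP BY p.name

Result:
name    | COUNT(c.id)
--------+------------
Asimov  | 3          
Atwood  | 3          
Tolkien | 0          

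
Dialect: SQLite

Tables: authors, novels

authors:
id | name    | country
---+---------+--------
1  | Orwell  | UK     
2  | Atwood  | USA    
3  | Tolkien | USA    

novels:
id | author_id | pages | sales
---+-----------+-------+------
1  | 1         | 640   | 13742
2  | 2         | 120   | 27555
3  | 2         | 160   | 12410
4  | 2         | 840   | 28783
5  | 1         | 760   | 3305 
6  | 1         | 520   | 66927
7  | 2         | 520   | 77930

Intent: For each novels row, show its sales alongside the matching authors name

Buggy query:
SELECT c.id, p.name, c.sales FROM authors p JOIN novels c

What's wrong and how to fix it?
Bug: JOIN with no ON clause produces a cartesian product; every novels row pairs with every authors row

Fix: Specify the join condition linking the foreign key to the parent id

Corrected query:
SELECT c.id, p.name, c.sales FROM authors p JOIN novels c ON c.author_id = p.id

Result:
id | name   | sales
---+--------+------
1  | Orwell | 13742
2  | Atwood | 27555
3  | Atwood | 12410
4  | Atwood | 28783
5  | Orwell | 3305 
6  | Orwell | 66927
7  | Atwood | 77930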